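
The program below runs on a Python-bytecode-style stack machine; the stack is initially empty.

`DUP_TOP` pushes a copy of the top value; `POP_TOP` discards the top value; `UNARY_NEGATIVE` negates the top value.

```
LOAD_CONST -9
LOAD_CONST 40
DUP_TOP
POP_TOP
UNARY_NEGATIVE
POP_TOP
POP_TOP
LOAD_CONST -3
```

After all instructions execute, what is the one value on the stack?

LOAD_CONST -9   [-9]
LOAD_CONST 40   [-9, 40]
DUP_TOP         [-9, 40, 40]
POP_TOP         [-9, 40]
UNARY_NEGATIVE  [-9, -40]
POP_TOP         [-9]
POP_TOP         []
LOAD_CONST -3   [-3]

-3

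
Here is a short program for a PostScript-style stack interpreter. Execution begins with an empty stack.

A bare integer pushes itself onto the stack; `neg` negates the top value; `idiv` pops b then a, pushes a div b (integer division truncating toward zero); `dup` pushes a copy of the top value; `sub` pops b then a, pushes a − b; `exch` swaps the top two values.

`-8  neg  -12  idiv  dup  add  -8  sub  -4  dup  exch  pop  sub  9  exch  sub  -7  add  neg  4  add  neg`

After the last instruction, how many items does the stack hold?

-8   : [-8]
neg  : [8]
-12  : [8, -12]
idiv : [0]
dup  : [0, 0]
add  : [0]
-8   : [0, -8]
sub  : [8]
-4   : [8, -4]
dup  : [8, -4, -4]
exch : [8, -4, -4]
pop  : [8, -4]
sub  : [12]
9    : [12, 9]
exch : [9, 12]
sub  : [-3]
-7   : [-3, -7]
add  : [-10]
neg  : [10]
4    : [10, 4]
add  : [14]
neg  : [-14]

1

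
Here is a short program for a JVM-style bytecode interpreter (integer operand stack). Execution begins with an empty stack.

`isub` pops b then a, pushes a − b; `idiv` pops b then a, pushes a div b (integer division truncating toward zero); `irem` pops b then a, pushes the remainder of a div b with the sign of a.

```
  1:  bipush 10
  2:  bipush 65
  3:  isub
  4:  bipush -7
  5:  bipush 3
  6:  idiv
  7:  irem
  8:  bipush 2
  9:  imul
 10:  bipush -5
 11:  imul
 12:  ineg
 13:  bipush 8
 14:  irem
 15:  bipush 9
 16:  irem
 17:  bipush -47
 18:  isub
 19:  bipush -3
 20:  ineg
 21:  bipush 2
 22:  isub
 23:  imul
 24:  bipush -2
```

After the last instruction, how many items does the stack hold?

2

bipush 10   [10]
bipush 65   [10, 65]
isub        [-55]
bipush -7   [-55, -7]
bipush 3    [-55, -7, 3]
idiv        [-55, -2]
irem        [-1]
bipush 2    [-1, 2]
imul        [-2]
bipush -5   [-2, -5]
imul        [10]
ineg        [-10]
bipush 8    [-10, 8]
irem        [-2]
bipush 9    [-2, 9]
irem        [-2]
bipush -47  [-2, -47]
isub        [45]
bipush -3   [45, -3]
ineg        [45, 3]
bipush 2    [45, 3, 2]
isub        [45, 1]
imul        [45]
bipush -2   [45, -2]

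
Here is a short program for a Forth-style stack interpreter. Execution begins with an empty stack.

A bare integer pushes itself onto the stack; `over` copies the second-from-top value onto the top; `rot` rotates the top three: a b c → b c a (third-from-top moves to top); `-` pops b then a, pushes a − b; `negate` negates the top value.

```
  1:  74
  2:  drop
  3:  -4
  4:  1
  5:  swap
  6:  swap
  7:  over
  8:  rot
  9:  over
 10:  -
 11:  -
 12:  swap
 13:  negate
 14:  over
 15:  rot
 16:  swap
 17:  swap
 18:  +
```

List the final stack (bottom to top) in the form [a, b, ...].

[-1, -8]

74     : [74]
drop   : []
-4     : [-4]
1      : [-4, 1]
swap   : [1, -4]
swap   : [-4, 1]
over   : [-4, 1, -4]
rot    : [1, -4, -4]
over   : [1, -4, -4, -4]
-      : [1, -4, 0]
-      : [1, -4]
swap   : [-4, 1]
negate : [-4, -1]
over   : [-4, -1, -4]
rot    : [-1, -4, -4]
swap   : [-1, -4, -4]
swap   : [-1, -4, -4]
+      : [-1, -8]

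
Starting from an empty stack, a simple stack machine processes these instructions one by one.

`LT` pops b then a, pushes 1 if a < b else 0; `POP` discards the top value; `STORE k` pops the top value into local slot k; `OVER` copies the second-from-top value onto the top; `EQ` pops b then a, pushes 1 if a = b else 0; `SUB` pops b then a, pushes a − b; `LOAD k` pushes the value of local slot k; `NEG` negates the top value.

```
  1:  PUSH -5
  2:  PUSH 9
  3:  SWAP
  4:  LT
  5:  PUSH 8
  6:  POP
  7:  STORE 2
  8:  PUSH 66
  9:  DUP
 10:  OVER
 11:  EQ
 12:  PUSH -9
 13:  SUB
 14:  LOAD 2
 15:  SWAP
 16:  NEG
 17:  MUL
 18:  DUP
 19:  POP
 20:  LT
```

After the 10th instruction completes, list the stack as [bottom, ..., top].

[66, 66, 66]

PUSH -5 -> [-5]
PUSH 9  -> [-5, 9]
SWAP    -> [9, -5]
LT      -> [0]
PUSH 8  -> [0, 8]
POP     -> [0]
STORE 2 -> []
PUSH 66 -> [66]
DUP     -> [66, 66]
OVER    -> [66, 66, 66]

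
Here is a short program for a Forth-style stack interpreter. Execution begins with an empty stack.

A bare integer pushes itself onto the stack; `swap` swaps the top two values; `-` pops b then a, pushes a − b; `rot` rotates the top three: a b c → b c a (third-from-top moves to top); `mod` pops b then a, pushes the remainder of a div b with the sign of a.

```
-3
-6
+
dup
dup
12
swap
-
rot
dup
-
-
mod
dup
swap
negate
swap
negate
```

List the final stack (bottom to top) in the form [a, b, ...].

[9, 9]

-3     : [-3]
-6     : [-3, -6]
+      : [-9]
dup    : [-9, -9]
dup    : [-9, -9, -9]
12     : [-9, -9, -9, 12]
swap   : [-9, -9, 12, -9]
-      : [-9, -9, 21]
rot    : [-9, 21, -9]
dup    : [-9, 21, -9, -9]
-      : [-9, 21, 0]
-      : [-9, 21]
mod    : [-9]
dup    : [-9, -9]
swap   : [-9, -9]
negate : [-9, 9]
swap   : [9, -9]
negate : [9, 9]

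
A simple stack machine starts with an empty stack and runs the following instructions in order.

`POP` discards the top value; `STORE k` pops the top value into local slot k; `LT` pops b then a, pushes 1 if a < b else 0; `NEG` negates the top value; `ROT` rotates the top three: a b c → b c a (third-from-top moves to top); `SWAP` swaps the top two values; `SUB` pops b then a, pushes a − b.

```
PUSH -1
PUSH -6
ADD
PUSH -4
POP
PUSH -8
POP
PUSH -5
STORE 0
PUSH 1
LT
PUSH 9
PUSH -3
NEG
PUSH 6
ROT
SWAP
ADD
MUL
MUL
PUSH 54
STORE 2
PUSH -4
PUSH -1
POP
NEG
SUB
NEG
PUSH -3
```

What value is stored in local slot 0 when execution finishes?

PUSH -1 -> -1
PUSH -6 -> -1 -6
ADD     -> -7
PUSH -4 -> -7 -4
POP     -> -7
PUSH -8 -> -7 -8
POP     -> -7
PUSH -5 -> -7 -5
STORE 0 -> -7
PUSH 1  -> -7 1
LT      -> 1
PUSH 9  -> 1 9
PUSH -3 -> 1 9 -3
NEG     -> 1 9 3
PUSH 6  -> 1 9 3 6
ROT     -> 1 3 6 9
SWAP    -> 1 3 9 6
ADD     -> 1 3 15
MUL     -> 1 45
MUL     -> 45
PUSH 54 -> 45 54
STORE 2 -> 45
PUSH -4 -> 45 -4
PUSH -1 -> 45 -4 -1
POP     -> 45 -4
NEG     -> 45 4
SUB     -> 41
NEG     -> -41
PUSH -3 -> -41 -3

-5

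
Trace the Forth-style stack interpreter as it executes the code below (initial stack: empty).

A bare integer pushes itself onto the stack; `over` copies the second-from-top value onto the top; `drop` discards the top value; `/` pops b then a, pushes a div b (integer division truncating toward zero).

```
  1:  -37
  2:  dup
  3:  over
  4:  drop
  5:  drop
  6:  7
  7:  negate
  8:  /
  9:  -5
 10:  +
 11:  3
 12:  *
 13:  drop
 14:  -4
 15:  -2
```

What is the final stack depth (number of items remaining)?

-37    -> -37
dup    -> -37 -37
over   -> -37 -37 -37
drop   -> -37 -37
drop   -> -37
7      -> -37 7
negate -> -37 -7
/      -> 5
-5     -> 5 -5
+      -> 0
3      -> 0 3
*      -> 0
drop   -> (empty)
-4     -> -4
-2     -> -4 -2

2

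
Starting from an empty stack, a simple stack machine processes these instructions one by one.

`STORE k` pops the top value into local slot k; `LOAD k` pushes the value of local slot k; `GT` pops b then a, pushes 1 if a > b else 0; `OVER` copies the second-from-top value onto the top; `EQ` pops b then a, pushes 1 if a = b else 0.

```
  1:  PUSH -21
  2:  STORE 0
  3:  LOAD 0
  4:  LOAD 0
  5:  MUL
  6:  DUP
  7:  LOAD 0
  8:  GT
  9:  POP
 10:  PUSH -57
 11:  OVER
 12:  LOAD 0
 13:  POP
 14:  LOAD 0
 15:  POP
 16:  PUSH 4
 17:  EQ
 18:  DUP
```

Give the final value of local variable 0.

-21

PUSH -21  -21
STORE 0   (empty)
LOAD 0    -21
LOAD 0    -21 -21
MUL       441
DUP       441 441
LOAD 0    441 441 -21
GT        441 1
POP       441
PUSH -57  441 -57
OVER      441 -57 441
LOAD 0    441 -57 441 -21
POP       441 -57 441
LOAD 0    441 -57 441 -21
POP       441 -57 441
PUSH 4    441 -57 441 4
EQ        441 -57 0
DUP       441 -57 0 0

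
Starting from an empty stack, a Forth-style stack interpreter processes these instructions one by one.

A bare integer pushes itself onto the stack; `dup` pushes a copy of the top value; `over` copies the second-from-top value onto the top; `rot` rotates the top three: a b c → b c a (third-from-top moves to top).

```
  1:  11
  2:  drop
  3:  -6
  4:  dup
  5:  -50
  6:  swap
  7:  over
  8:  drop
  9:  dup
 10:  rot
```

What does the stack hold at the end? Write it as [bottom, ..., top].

[-6, -6, -6, -50]

11    11
drop  (empty)
-6    -6
dup   -6 -6
-50   -6 -6 -50
swap  -6 -50 -6
over  -6 -50 -6 -50
drop  -6 -50 -6
dup   -6 -50 -6 -6
rot   -6 -6 -6 -50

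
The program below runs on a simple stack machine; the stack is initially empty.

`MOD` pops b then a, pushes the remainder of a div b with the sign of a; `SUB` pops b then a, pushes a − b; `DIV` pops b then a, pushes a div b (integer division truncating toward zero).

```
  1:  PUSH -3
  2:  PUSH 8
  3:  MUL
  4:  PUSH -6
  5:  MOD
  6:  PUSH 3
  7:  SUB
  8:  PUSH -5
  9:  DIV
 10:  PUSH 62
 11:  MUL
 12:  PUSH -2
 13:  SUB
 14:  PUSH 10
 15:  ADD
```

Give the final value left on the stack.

PUSH -3 -> -3
PUSH 8  -> -3 8
MUL     -> -24
PUSH -6 -> -24 -6
MOD     -> 0
PUSH 3  -> 0 3
SUB     -> -3
PUSH -5 -> -3 -5
DIV     -> 0
PUSH 62 -> 0 62
MUL     -> 0
PUSH -2 -> 0 -2
SUB     -> 2
PUSH 10 -> 2 10
ADD     -> 12

12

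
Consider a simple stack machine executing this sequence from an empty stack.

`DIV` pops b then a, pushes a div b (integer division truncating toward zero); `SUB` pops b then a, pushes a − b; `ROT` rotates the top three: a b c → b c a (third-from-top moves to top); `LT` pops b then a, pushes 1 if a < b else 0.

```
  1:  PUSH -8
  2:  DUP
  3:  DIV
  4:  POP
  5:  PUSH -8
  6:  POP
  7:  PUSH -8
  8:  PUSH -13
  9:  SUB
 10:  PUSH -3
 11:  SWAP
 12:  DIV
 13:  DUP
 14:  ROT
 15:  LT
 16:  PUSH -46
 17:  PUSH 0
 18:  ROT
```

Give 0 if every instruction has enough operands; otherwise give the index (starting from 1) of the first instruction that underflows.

14

PUSH -8   [-8]
DUP       [-8, -8]
DIV       [1]
POP       []
PUSH -8   [-8]
POP       []
PUSH -8   [-8]
PUSH -13  [-8, -13]
SUB       [5]
PUSH -3   [5, -3]
SWAP      [-3, 5]
DIV       [0]
DUP       [0, 0]
ROT  — needs 3 operands, stack has 2 → underflow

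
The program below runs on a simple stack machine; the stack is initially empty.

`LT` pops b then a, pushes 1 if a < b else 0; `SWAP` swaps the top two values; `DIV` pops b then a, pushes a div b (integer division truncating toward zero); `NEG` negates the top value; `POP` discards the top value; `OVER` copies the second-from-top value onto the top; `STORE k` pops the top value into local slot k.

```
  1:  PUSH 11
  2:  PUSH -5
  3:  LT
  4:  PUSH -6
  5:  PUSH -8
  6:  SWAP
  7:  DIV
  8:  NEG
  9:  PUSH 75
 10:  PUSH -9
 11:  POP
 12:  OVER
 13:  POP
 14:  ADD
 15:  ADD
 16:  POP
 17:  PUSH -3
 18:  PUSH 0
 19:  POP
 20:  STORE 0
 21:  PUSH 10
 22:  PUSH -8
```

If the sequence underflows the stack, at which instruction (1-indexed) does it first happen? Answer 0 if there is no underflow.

0

PUSH 11  [11]
PUSH -5  [11, -5]
LT       [0]
PUSH -6  [0, -6]
PUSH -8  [0, -6, -8]
SWAP     [0, -8, -6]
DIV      [0, 1]
NEG      [0, -1]
PUSH 75  [0, -1, 75]
PUSH -9  [0, -1, 75, -9]
POP      [0, -1, 75]
OVER     [0, -1, 75, -1]
POP      [0, -1, 75]
ADD      [0, 74]
ADD      [74]
POP      []
PUSH -3  [-3]
PUSH 0   [-3, 0]
POP      [-3]
STORE 0  []
PUSH 10  [10]
PUSH -8  [10, -8]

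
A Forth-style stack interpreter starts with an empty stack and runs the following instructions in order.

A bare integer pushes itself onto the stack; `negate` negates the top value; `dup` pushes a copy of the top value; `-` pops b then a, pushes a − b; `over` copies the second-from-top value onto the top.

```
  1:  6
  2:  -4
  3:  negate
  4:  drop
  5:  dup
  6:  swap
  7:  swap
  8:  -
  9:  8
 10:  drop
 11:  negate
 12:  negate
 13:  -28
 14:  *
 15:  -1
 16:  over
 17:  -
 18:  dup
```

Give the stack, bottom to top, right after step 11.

6      : [6]
-4     : [6, -4]
negate : [6, 4]
drop   : [6]
dup    : [6, 6]
swap   : [6, 6]
swap   : [6, 6]
-      : [0]
8      : [0, 8]
drop   : [0]
negate : [0]

[0]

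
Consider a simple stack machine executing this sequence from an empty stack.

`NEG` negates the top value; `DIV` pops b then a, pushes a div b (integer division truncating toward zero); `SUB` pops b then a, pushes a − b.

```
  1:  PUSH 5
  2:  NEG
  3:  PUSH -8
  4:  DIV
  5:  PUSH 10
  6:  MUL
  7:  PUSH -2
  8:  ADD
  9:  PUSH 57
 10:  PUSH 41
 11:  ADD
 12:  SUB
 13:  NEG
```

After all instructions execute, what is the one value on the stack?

100

PUSH 5  : 5
NEG     : -5
PUSH -8 : -5 -8
DIV     : 0
PUSH 10 : 0 10
MUL     : 0
PUSH -2 : 0 -2
ADD     : -2
PUSH 57 : -2 57
PUSH 41 : -2 57 41
ADD     : -2 98
SUB     : -100
NEG     : 100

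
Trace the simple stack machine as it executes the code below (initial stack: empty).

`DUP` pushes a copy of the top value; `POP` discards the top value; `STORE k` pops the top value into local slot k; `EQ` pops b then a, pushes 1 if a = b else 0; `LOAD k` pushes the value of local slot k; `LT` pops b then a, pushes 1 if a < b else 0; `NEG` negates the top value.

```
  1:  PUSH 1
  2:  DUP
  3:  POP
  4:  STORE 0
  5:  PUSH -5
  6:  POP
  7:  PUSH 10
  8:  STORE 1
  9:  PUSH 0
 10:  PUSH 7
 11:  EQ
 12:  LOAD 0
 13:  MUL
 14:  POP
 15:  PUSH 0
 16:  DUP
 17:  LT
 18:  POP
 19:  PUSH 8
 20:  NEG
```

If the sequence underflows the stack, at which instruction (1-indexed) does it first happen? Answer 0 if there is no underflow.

0

PUSH 1  → 1
DUP     → 1 1
POP     → 1
STORE 0 → (empty)
PUSH -5 → -5
POP     → (empty)
PUSH 10 → 10
STORE 1 → (empty)
PUSH 0  → 0
PUSH 7  → 0 7
EQ      → 0
LOAD 0  → 0 1
MUL     → 0
POP     → (empty)
PUSH 0  → 0
DUP     → 0 0
LT      → 0
POP     → (empty)
PUSH 8  → 8
NEG     → -8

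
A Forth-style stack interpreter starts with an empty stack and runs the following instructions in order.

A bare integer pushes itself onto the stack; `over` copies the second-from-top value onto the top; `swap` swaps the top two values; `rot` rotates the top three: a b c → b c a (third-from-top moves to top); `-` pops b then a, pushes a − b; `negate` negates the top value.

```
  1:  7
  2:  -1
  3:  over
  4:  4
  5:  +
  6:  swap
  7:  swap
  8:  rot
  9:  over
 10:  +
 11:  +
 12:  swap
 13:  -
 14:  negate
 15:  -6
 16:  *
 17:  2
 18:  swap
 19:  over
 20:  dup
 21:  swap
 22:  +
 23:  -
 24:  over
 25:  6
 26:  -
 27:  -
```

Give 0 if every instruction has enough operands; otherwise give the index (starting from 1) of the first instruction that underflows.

0

7      : [7]
-1     : [7, -1]
over   : [7, -1, 7]
4      : [7, -1, 7, 4]
+      : [7, -1, 11]
swap   : [7, 11, -1]
swap   : [7, -1, 11]
rot    : [-1, 11, 7]
over   : [-1, 11, 7, 11]
+      : [-1, 11, 18]
+      : [-1, 29]
swap   : [29, -1]
-      : [30]
negate : [-30]
-6     : [-30, -6]
*      : [180]
2      : [180, 2]
swap   : [2, 180]
over   : [2, 180, 2]
dup    : [2, 180, 2, 2]
swap   : [2, 180, 2, 2]
+      : [2, 180, 4]
-      : [2, 176]
over   : [2, 176, 2]
6      : [2, 176, 2, 6]
-      : [2, 176, -4]
-      : [2, 180]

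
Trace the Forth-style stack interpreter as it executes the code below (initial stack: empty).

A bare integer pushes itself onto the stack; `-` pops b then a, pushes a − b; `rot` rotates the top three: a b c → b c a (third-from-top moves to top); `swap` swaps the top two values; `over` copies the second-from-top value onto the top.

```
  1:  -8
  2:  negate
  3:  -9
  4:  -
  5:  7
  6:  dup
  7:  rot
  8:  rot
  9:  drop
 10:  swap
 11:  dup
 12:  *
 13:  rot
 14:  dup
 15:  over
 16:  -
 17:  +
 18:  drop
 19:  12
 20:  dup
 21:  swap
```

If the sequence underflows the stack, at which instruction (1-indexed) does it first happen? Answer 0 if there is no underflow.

13

-8     -> -8
negate -> 8
-9     -> 8 -9
-      -> 17
7      -> 17 7
dup    -> 17 7 7
rot    -> 7 7 17
rot    -> 7 17 7
drop   -> 7 17
swap   -> 17 7
dup    -> 17 7 7
*      -> 17 49
rot  — needs 3 operands, stack has 2 → underflow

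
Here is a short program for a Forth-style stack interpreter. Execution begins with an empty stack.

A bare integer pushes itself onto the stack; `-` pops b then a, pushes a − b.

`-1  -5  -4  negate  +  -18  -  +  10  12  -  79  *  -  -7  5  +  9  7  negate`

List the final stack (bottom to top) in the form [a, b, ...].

[174, -2, 9, -7]

-1     → -1
-5     → -1 -5
-4     → -1 -5 -4
negate → -1 -5 4
+      → -1 -1
-18    → -1 -1 -18
-      → -1 17
+      → 16
10     → 16 10
12     → 16 10 12
-      → 16 -2
79     → 16 -2 79
*      → 16 -158
-      → 174
-7     → 174 -7
5      → 174 -7 5
+      → 174 -2
9      → 174 -2 9
7      → 174 -2 9 7
negate → 174 -2 9 -7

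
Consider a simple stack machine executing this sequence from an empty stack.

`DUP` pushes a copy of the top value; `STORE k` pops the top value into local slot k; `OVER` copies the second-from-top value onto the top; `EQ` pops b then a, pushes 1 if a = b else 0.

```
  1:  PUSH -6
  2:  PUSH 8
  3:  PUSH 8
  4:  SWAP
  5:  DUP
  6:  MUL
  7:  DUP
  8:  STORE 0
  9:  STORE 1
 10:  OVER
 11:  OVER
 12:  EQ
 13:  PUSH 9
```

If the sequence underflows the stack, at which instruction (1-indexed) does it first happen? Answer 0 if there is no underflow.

PUSH -6  -6
PUSH 8   -6 8
PUSH 8   -6 8 8
SWAP     -6 8 8
DUP      -6 8 8 8
MUL      -6 8 64
DUP      -6 8 64 64
STORE 0  -6 8 64
STORE 1  -6 8
OVER     -6 8 -6
OVER     -6 8 -6 8
EQ       -6 8 0
PUSH 9   -6 8 0 9

0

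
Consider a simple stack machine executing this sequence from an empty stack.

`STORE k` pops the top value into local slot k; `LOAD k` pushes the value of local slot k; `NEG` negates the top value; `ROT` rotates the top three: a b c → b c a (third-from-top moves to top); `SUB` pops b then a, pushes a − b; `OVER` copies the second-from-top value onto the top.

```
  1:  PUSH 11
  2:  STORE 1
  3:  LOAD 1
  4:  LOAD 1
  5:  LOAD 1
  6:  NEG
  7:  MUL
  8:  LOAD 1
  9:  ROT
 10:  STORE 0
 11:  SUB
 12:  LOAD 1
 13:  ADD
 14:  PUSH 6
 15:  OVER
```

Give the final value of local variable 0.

11

PUSH 11 -> [11]
STORE 1 -> []
LOAD 1  -> [11]
LOAD 1  -> [11, 11]
LOAD 1  -> [11, 11, 11]
NEG     -> [11, 11, -11]
MUL     -> [11, -121]
LOAD 1  -> [11, -121, 11]
ROT     -> [-121, 11, 11]
STORE 0 -> [-121, 11]
SUB     -> [-132]
LOAD 1  -> [-132, 11]
ADD     -> [-121]
PUSH 6  -> [-121, 6]
OVER    -> [-121, 6, -121]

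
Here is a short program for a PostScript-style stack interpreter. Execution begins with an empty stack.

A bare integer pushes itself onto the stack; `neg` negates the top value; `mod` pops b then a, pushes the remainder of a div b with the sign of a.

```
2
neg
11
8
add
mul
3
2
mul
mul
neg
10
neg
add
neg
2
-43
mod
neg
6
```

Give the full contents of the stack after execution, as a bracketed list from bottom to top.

[-218, -2, 6]

2    2
neg  -2
11   -2 11
8    -2 11 8
add  -2 19
mul  -38
3    -38 3
2    -38 3 2
mul  -38 6
mul  -228
neg  228
10   228 10
neg  228 -10
add  218
neg  -218
2    -218 2
-43  -218 2 -43
mod  -218 2
neg  -218 -2
6    -218 -2 6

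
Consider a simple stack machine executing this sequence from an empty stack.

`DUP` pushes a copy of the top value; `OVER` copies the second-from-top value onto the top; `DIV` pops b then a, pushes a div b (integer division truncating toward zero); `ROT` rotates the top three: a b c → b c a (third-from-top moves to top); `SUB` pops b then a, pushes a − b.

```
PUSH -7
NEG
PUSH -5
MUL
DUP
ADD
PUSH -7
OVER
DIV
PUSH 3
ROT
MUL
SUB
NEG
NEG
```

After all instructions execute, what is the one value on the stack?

210

PUSH -7 : -7
NEG     : 7
PUSH -5 : 7 -5
MUL     : -35
DUP     : -35 -35
ADD     : -70
PUSH -7 : -70 -7
OVER    : -70 -7 -70
DIV     : -70 0
PUSH 3  : -70 0 3
ROT     : 0 3 -70
MUL     : 0 -210
SUB     : 210
NEG     : -210
NEG     : 210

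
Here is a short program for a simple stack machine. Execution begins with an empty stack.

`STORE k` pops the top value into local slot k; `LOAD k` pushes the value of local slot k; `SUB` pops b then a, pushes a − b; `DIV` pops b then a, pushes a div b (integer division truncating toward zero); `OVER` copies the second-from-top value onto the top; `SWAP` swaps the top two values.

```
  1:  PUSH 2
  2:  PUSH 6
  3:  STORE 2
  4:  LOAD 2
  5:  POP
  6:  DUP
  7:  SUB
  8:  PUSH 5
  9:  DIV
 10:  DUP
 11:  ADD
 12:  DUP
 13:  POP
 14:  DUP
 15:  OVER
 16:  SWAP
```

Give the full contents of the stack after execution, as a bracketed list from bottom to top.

PUSH 2  -> 2
PUSH 6  -> 2 6
STORE 2 -> 2
LOAD 2  -> 2 6
POP     -> 2
DUP     -> 2 2
SUB     -> 0
PUSH 5  -> 0 5
DIV     -> 0
DUP     -> 0 0
ADD     -> 0
DUP     -> 0 0
POP     -> 0
DUP     -> 0 0
OVER    -> 0 0 0
SWAP    -> 0 0 0

[0, 0, 0]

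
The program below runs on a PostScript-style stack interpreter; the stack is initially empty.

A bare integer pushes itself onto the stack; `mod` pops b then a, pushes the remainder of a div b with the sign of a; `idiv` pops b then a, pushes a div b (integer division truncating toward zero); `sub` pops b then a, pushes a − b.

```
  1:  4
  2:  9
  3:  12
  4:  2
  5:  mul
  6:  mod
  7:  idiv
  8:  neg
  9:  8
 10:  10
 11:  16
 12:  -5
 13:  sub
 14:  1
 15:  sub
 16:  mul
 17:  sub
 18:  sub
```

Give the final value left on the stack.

192

4    -> 4
9    -> 4 9
12   -> 4 9 12
2    -> 4 9 12 2
mul  -> 4 9 24
mod  -> 4 9
idiv -> 0
neg  -> 0
8    -> 0 8
10   -> 0 8 10
16   -> 0 8 10 16
-5   -> 0 8 10 16 -5
sub  -> 0 8 10 21
1    -> 0 8 10 21 1
sub  -> 0 8 10 20
mul  -> 0 8 200
sub  -> 0 -192
sub  -> 192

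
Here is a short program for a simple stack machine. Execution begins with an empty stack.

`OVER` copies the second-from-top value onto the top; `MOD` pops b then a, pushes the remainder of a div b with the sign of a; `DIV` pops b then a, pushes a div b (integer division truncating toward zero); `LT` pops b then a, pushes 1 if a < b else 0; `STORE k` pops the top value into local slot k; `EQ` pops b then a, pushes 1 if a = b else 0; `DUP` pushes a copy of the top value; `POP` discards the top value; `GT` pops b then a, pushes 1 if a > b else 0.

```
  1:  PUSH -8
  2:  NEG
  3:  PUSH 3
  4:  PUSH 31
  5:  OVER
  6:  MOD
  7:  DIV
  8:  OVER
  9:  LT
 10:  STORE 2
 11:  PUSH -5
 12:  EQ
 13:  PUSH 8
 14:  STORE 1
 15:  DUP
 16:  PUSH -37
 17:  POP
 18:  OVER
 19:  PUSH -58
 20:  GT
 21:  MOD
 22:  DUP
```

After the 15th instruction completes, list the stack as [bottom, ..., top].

[0, 0]

PUSH -8 -> -8
NEG     -> 8
PUSH 3  -> 8 3
PUSH 31 -> 8 3 31
OVER    -> 8 3 31 3
MOD     -> 8 3 1
DIV     -> 8 3
OVER    -> 8 3 8
LT      -> 8 1
STORE 2 -> 8
PUSH -5 -> 8 -5
EQ      -> 0
PUSH 8  -> 0 8
STORE 1 -> 0
DUP     -> 0 0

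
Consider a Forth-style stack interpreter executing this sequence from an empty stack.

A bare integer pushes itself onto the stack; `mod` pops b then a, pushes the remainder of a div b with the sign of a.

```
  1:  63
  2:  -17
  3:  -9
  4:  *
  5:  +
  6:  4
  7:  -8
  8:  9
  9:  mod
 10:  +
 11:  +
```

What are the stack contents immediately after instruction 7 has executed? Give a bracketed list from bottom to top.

[216, 4, -8]

63  : [63]
-17 : [63, -17]
-9  : [63, -17, -9]
*   : [63, 153]
+   : [216]
4   : [216, 4]
-8  : [216, 4, -8]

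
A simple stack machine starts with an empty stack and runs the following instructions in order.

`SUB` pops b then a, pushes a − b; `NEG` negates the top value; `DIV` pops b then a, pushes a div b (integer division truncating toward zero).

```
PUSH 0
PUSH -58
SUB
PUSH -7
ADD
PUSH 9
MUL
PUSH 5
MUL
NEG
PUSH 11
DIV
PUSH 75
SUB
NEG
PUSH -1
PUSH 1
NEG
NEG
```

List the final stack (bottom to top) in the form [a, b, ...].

PUSH 0   : [0]
PUSH -58 : [0, -58]
SUB      : [58]
PUSH -7  : [58, -7]
ADD      : [51]
PUSH 9   : [51, 9]
MUL      : [459]
PUSH 5   : [459, 5]
MUL      : [2295]
NEG      : [-2295]
PUSH 11  : [-2295, 11]
DIV      : [-208]
PUSH 75  : [-208, 75]
SUB      : [-283]
NEG      : [283]
PUSH -1  : [283, -1]
PUSH 1   : [283, -1, 1]
NEG      : [283, -1, -1]
NEG      : [283, -1, 1]

[283, -1, 1]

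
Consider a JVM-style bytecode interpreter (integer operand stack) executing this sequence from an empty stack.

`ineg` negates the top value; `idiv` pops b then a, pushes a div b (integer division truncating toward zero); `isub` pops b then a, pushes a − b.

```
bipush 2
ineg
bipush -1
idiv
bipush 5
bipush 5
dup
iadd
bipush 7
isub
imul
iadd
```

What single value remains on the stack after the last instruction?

bipush 2  -> 2
ineg      -> -2
bipush -1 -> -2 -1
idiv      -> 2
bipush 5  -> 2 5
bipush 5  -> 2 5 5
dup       -> 2 5 5 5
iadd      -> 2 5 10
bipush 7  -> 2 5 10 7
isub      -> 2 5 3
imul      -> 2 15
iadd      -> 17

17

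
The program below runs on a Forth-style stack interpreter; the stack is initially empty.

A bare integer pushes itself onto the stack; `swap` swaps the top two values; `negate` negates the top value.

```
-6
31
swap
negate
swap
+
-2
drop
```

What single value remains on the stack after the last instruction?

37

-6     : [-6]
31     : [-6, 31]
swap   : [31, -6]
negate : [31, 6]
swap   : [6, 31]
+      : [37]
-2     : [37, -2]
drop   : [37]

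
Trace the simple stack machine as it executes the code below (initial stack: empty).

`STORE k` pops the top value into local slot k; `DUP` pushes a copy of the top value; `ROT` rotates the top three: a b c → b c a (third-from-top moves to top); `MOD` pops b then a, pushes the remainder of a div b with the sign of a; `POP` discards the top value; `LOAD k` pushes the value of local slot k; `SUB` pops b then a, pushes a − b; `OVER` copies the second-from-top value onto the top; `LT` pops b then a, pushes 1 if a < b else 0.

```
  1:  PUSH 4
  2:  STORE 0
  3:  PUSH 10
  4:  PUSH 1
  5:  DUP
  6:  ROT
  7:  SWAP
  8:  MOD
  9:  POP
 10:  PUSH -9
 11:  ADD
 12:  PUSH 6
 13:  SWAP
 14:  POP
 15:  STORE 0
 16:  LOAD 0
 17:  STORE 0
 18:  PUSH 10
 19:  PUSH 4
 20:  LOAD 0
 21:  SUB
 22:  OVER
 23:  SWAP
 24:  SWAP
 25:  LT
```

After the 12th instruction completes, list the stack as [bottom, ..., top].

PUSH 4  -> [4]
STORE 0 -> []
PUSH 10 -> [10]
PUSH 1  -> [10, 1]
DUP     -> [10, 1, 1]
ROT     -> [1, 1, 10]
SWAP    -> [1, 10, 1]
MOD     -> [1, 0]
POP     -> [1]
PUSH -9 -> [1, -9]
ADD     -> [-8]
PUSH 6  -> [-8, 6]

[-8, 6]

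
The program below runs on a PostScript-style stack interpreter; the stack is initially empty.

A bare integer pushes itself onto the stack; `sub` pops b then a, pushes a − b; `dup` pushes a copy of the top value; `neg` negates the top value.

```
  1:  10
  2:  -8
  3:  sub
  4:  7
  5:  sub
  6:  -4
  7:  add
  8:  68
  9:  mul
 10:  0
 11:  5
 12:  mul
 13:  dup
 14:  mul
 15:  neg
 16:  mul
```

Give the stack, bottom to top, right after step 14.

[476, 0]

10  -> 10
-8  -> 10 -8
sub -> 18
7   -> 18 7
sub -> 11
-4  -> 11 -4
add -> 7
68  -> 7 68
mul -> 476
0   -> 476 0
5   -> 476 0 5
mul -> 476 0
dup -> 476 0 0
mul -> 476 0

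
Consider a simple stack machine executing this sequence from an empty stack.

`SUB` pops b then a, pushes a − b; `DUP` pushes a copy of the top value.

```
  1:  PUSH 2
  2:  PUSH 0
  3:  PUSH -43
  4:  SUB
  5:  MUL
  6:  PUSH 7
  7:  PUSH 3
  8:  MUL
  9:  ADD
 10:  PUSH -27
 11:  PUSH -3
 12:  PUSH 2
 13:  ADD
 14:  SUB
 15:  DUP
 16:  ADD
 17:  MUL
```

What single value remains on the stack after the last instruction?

-5564

PUSH 2    [2]
PUSH 0    [2, 0]
PUSH -43  [2, 0, -43]
SUB       [2, 43]
MUL       [86]
PUSH 7    [86, 7]
PUSH 3    [86, 7, 3]
MUL       [86, 21]
ADD       [107]
PUSH -27  [107, -27]
PUSH -3   [107, -27, -3]
PUSH 2    [107, -27, -3, 2]
ADD       [107, -27, -1]
SUB       [107, -26]
DUP       [107, -26, -26]
ADD       [107, -52]
MUL       [-5564]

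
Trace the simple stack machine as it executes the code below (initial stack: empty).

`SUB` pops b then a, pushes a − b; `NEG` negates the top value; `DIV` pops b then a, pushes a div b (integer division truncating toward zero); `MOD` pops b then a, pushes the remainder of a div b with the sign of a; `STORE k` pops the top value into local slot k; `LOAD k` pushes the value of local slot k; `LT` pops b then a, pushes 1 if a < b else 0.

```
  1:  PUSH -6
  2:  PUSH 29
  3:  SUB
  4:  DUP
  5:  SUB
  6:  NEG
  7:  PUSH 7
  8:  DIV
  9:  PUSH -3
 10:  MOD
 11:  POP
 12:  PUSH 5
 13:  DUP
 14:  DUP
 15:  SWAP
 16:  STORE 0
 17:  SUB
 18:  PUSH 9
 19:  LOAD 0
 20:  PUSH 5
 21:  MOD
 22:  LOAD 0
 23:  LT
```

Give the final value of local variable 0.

5

PUSH -6 : [-6]
PUSH 29 : [-6, 29]
SUB     : [-35]
DUP     : [-35, -35]
SUB     : [0]
NEG     : [0]
PUSH 7  : [0, 7]
DIV     : [0]
PUSH -3 : [0, -3]
MOD     : [0]
POP     : []
PUSH 5  : [5]
DUP     : [5, 5]
DUP     : [5, 5, 5]
SWAP    : [5, 5, 5]
STORE 0 : [5, 5]
SUB     : [0]
PUSH 9  : [0, 9]
LOAD 0  : [0, 9, 5]
PUSH 5  : [0, 9, 5, 5]
MOD     : [0, 9, 0]
LOAD 0  : [0, 9, 0, 5]
LT      : [0, 9, 1]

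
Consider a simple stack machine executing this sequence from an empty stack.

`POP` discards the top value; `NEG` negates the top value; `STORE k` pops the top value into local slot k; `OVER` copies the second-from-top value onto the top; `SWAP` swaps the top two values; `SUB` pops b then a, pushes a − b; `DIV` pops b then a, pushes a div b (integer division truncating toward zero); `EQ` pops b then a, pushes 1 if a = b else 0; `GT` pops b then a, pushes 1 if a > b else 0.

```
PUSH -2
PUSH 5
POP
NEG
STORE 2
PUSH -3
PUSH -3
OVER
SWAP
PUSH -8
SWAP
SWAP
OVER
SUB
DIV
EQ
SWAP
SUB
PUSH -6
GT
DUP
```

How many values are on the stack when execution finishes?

PUSH -2  -2
PUSH 5   -2 5
POP      -2
NEG      2
STORE 2  (empty)
PUSH -3  -3
PUSH -3  -3 -3
OVER     -3 -3 -3
SWAP     -3 -3 -3
PUSH -8  -3 -3 -3 -8
SWAP     -3 -3 -8 -3
SWAP     -3 -3 -3 -8
OVER     -3 -3 -3 -8 -3
SUB      -3 -3 -3 -5
DIV      -3 -3 0
EQ       -3 0
SWAP     0 -3
SUB      3
PUSH -6  3 -6
GT       1
DUP      1 1

2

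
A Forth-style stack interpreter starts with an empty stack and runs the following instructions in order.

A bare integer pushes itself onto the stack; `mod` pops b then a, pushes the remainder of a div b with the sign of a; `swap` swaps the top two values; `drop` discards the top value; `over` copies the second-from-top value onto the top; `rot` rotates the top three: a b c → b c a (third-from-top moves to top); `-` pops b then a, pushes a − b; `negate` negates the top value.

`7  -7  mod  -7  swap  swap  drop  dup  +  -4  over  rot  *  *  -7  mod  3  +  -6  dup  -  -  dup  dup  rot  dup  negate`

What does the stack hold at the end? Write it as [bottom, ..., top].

[3, 3, 3, -3]

7      → [7]
-7     → [7, -7]
mod    → [0]
-7     → [0, -7]
swap   → [-7, 0]
swap   → [0, -7]
drop   → [0]
dup    → [0, 0]
+      → [0]
-4     → [0, -4]
over   → [0, -4, 0]
rot    → [-4, 0, 0]
*      → [-4, 0]
*      → [0]
-7     → [0, -7]
mod    → [0]
3      → [0, 3]
+      → [3]
-6     → [3, -6]
dup    → [3, -6, -6]
-      → [3, 0]
-      → [3]
dup    → [3, 3]
dup    → [3, 3, 3]
rot    → [3, 3, 3]
dup    → [3, 3, 3, 3]
negate → [3, 3, 3, -3]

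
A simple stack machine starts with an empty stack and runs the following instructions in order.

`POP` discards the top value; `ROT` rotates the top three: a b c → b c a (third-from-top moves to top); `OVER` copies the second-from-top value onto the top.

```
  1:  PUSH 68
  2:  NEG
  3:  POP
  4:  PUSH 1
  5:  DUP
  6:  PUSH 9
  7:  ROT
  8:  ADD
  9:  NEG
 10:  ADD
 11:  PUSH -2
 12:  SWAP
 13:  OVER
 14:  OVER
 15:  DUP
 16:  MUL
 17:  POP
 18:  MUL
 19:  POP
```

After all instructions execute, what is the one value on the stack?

-2

PUSH 68  68
NEG      -68
POP      (empty)
PUSH 1   1
DUP      1 1
PUSH 9   1 1 9
ROT      1 9 1
ADD      1 10
NEG      1 -10
ADD      -9
PUSH -2  -9 -2
SWAP     -2 -9
OVER     -2 -9 -2
OVER     -2 -9 -2 -9
DUP      -2 -9 -2 -9 -9
MUL      -2 -9 -2 81
POP      -2 -9 -2
MUL      -2 18
POP      -2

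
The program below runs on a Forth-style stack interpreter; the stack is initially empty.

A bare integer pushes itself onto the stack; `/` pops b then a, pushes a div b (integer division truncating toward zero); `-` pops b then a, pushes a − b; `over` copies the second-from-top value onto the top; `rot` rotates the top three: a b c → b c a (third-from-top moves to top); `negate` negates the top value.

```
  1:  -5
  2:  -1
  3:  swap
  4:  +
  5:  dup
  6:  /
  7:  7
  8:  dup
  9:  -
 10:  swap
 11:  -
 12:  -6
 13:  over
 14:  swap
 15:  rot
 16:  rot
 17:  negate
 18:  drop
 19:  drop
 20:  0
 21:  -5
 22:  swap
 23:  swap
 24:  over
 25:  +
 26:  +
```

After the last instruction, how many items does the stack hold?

2

-5     → [-5]
-1     → [-5, -1]
swap   → [-1, -5]
+      → [-6]
dup    → [-6, -6]
/      → [1]
7      → [1, 7]
dup    → [1, 7, 7]
-      → [1, 0]
swap   → [0, 1]
-      → [-1]
-6     → [-1, -6]
over   → [-1, -6, -1]
swap   → [-1, -1, -6]
rot    → [-1, -6, -1]
rot    → [-6, -1, -1]
negate → [-6, -1, 1]
drop   → [-6, -1]
drop   → [-6]
0      → [-6, 0]
-5     → [-6, 0, -5]
swap   → [-6, -5, 0]
swap   → [-6, 0, -5]
over   → [-6, 0, -5, 0]
+      → [-6, 0, -5]
+      → [-6, -5]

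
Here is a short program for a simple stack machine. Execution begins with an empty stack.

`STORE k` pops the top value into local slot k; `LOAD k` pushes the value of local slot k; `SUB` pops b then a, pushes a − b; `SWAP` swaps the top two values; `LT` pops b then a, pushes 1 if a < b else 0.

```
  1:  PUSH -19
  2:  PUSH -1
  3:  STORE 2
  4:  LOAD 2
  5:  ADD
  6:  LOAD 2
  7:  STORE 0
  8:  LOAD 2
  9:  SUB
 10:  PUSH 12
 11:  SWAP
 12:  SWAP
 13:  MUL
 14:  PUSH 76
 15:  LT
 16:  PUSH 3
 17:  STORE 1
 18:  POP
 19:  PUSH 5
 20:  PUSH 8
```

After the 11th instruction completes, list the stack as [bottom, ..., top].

[12, -19]

PUSH -19  -19
PUSH -1   -19 -1
STORE 2   -19
LOAD 2    -19 -1
ADD       -20
LOAD 2    -20 -1
STORE 0   -20
LOAD 2    -20 -1
SUB       -19
PUSH 12   -19 12
SWAP      12 -19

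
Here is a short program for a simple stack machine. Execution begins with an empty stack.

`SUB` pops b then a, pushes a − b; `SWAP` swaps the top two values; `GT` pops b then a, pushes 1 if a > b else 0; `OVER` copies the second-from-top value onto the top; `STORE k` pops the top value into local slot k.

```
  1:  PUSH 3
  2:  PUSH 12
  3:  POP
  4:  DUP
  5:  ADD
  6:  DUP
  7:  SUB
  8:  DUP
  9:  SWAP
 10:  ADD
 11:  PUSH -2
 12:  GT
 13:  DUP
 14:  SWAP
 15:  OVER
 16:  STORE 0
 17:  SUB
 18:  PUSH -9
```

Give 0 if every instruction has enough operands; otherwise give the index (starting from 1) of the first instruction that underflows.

PUSH 3   3
PUSH 12  3 12
POP      3
DUP      3 3
ADD      6
DUP      6 6
SUB      0
DUP      0 0
SWAP     0 0
ADD      0
PUSH -2  0 -2
GT       1
DUP      1 1
SWAP     1 1
OVER     1 1 1
STORE 0  1 1
SUB      0
PUSH -9  0 -9

0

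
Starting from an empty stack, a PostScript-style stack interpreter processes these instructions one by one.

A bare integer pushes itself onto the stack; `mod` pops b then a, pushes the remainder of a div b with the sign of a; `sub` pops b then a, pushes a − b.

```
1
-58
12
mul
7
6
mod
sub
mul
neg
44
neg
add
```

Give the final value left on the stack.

653

1   : 1
-58 : 1 -58
12  : 1 -58 12
mul : 1 -696
7   : 1 -696 7
6   : 1 -696 7 6
mod : 1 -696 1
sub : 1 -697
mul : -697
neg : 697
44  : 697 44
neg : 697 -44
add : 653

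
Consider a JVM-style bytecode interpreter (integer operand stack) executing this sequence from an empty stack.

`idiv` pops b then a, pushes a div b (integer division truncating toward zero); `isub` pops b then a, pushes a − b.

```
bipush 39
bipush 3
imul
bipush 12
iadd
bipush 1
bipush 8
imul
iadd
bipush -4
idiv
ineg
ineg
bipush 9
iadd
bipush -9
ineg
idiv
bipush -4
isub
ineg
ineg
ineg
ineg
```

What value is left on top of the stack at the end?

bipush 39 → 39
bipush 3  → 39 3
imul      → 117
bipush 12 → 117 12
iadd      → 129
bipush 1  → 129 1
bipush 8  → 129 1 8
imul      → 129 8
iadd      → 137
bipush -4 → 137 -4
idiv      → -34
ineg      → 34
ineg      → -34
bipush 9  → -34 9
iadd      → -25
bipush -9 → -25 -9
ineg      → -25 9
idiv      → -2
bipush -4 → -2 -4
isub      → 2
ineg      → -2
ineg      → 2
ineg      → -2
ineg      → 2

2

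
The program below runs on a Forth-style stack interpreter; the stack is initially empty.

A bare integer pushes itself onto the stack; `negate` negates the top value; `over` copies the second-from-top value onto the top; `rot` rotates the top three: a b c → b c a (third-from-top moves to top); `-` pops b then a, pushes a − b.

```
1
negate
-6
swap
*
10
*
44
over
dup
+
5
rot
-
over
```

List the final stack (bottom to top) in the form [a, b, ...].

[60, 120, -39, 120]

1      : [1]
negate : [-1]
-6     : [-1, -6]
swap   : [-6, -1]
*      : [6]
10     : [6, 10]
*      : [60]
44     : [60, 44]
over   : [60, 44, 60]
dup    : [60, 44, 60, 60]
+      : [60, 44, 120]
5      : [60, 44, 120, 5]
rot    : [60, 120, 5, 44]
-      : [60, 120, -39]
over   : [60, 120, -39, 120]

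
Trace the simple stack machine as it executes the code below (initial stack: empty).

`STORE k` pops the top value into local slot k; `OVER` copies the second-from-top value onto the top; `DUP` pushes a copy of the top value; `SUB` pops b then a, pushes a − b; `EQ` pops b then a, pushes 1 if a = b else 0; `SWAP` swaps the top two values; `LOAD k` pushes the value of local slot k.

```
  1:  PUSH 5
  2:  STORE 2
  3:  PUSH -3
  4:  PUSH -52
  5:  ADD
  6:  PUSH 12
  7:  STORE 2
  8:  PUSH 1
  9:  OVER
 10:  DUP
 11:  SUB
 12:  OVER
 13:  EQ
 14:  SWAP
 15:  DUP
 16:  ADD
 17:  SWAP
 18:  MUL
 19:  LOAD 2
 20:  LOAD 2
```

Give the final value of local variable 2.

12

PUSH 5    5
STORE 2   (empty)
PUSH -3   -3
PUSH -52  -3 -52
ADD       -55
PUSH 12   -55 12
STORE 2   -55
PUSH 1    -55 1
OVER      -55 1 -55
DUP       -55 1 -55 -55
SUB       -55 1 0
OVER      -55 1 0 1
EQ        -55 1 0
SWAP      -55 0 1
DUP       -55 0 1 1
ADD       -55 0 2
SWAP      -55 2 0
MUL       -55 0
LOAD 2    -55 0 12
LOAD 2    -55 0 12 12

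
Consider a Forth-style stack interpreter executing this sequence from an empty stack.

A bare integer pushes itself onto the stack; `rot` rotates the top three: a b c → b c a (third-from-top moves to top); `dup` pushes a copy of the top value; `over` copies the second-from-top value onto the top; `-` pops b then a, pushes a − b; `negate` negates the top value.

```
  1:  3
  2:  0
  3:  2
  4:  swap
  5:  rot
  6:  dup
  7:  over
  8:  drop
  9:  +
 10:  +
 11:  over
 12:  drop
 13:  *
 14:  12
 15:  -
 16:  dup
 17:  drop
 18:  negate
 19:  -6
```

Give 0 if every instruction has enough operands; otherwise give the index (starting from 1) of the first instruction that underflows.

0

3      -> 3
0      -> 3 0
2      -> 3 0 2
swap   -> 3 2 0
rot    -> 2 0 3
dup    -> 2 0 3 3
over   -> 2 0 3 3 3
drop   -> 2 0 3 3
+      -> 2 0 6
+      -> 2 6
over   -> 2 6 2
drop   -> 2 6
*      -> 12
12     -> 12 12
-      -> 0
dup    -> 0 0
drop   -> 0
negate -> 0
-6     -> 0 -6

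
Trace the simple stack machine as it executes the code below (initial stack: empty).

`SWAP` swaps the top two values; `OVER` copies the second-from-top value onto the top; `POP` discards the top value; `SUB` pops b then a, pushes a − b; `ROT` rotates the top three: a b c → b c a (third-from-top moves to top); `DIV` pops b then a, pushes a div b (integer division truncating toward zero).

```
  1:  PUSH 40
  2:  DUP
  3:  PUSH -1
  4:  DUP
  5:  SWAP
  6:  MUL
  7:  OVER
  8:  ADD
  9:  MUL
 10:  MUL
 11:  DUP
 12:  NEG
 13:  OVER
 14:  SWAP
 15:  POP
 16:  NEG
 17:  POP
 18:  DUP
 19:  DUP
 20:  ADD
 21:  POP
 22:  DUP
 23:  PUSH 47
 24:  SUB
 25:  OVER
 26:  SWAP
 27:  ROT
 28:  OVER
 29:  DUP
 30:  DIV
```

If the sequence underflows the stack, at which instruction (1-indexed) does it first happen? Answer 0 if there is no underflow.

0

PUSH 40 : 40
DUP     : 40 40
PUSH -1 : 40 40 -1
DUP     : 40 40 -1 -1
SWAP    : 40 40 -1 -1
MUL     : 40 40 1
OVER    : 40 40 1 40
ADD     : 40 40 41
MUL     : 40 1640
MUL     : 65600
DUP     : 65600 65600
NEG     : 65600 -65600
OVER    : 65600 -65600 65600
SWAP    : 65600 65600 -65600
POP     : 65600 65600
NEG     : 65600 -65600
POP     : 65600
DUP     : 65600 65600
DUP     : 65600 65600 65600
ADD     : 65600 131200
POP     : 65600
DUP     : 65600 65600
PUSH 47 : 65600 65600 47
SUB     : 65600 65553
OVER    : 65600 65553 65600
SWAP    : 65600 65600 65553
ROT     : 65600 65553 65600
OVER    : 65600 65553 65600 65553
DUP     : 65600 65553 65600 65553 65553
DIV     : 65600 65553 65600 1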